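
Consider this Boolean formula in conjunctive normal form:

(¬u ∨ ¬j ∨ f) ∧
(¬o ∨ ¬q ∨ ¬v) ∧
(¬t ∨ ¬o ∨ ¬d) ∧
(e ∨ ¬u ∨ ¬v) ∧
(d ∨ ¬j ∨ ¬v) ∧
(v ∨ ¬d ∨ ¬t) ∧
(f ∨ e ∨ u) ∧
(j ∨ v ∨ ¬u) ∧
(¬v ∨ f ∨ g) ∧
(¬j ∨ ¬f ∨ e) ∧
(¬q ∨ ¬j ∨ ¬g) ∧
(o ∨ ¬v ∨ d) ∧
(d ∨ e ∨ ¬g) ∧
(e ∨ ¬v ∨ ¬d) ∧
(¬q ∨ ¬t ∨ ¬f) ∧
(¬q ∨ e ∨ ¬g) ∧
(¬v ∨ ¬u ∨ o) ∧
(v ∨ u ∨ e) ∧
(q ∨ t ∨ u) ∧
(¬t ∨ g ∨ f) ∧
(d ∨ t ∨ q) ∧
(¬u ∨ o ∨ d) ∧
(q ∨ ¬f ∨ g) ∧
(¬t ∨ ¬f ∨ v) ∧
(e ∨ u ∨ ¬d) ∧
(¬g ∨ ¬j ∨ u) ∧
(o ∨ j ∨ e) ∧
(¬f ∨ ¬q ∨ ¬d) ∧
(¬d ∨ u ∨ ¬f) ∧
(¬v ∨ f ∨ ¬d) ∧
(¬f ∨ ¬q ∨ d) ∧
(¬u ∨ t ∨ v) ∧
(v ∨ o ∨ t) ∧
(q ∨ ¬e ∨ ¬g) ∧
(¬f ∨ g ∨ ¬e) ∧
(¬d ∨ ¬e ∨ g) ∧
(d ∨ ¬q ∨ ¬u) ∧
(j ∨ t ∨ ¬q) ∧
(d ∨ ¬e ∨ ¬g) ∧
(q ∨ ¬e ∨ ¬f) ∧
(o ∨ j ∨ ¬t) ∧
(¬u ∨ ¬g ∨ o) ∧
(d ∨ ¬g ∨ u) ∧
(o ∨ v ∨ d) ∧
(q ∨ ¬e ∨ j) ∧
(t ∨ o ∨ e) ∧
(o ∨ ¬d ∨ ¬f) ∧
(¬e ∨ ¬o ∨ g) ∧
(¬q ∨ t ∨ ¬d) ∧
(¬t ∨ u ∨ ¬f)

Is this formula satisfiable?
No

No, the formula is not satisfiable.

No assignment of truth values to the variables can make all 50 clauses true simultaneously.

The formula is UNSAT (unsatisfiable).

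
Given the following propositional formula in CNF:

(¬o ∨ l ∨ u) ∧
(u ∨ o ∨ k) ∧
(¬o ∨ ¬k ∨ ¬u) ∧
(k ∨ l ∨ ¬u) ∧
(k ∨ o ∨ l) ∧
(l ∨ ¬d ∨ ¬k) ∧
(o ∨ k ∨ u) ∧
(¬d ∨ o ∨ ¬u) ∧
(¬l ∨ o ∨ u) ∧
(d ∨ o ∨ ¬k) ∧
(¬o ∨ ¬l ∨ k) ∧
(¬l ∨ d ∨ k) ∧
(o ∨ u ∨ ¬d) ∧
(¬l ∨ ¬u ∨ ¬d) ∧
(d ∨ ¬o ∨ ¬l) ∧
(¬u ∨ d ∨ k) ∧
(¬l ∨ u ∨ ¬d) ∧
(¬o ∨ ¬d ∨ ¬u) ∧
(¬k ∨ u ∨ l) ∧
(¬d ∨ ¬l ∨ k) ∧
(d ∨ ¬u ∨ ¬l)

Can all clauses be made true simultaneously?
No

No, the formula is not satisfiable.

No assignment of truth values to the variables can make all 21 clauses true simultaneously.

The formula is UNSAT (unsatisfiable).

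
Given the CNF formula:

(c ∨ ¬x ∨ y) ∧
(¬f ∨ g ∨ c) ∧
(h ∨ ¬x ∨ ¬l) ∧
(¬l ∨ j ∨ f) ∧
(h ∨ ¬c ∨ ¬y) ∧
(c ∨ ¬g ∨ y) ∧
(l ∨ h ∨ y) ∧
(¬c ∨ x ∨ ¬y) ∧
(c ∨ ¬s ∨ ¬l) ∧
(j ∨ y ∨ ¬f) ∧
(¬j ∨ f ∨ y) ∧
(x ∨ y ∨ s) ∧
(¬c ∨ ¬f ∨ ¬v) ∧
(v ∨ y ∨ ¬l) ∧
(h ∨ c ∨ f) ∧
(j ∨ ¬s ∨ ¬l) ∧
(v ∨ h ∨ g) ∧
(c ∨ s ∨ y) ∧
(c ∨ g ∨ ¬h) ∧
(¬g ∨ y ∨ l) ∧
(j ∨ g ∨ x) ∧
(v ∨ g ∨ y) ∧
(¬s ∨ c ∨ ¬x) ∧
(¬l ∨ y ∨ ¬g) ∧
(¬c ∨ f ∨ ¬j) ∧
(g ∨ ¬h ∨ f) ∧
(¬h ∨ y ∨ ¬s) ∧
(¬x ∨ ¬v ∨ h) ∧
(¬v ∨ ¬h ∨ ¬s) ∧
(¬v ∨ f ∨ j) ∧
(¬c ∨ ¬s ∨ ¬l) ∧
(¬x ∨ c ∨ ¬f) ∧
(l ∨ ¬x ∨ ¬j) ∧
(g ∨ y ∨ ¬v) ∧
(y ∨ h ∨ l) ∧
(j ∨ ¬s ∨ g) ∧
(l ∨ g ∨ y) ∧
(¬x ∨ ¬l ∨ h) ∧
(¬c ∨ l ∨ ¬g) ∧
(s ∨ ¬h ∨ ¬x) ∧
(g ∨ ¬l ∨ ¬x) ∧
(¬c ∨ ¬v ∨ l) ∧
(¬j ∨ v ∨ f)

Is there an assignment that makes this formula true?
Yes

Yes, the formula is satisfiable.

One satisfying assignment is: f=True, x=False, j=False, s=False, y=True, v=False, h=False, l=False, c=False, g=True

Verification: With this assignment, all 43 clauses evaluate to true.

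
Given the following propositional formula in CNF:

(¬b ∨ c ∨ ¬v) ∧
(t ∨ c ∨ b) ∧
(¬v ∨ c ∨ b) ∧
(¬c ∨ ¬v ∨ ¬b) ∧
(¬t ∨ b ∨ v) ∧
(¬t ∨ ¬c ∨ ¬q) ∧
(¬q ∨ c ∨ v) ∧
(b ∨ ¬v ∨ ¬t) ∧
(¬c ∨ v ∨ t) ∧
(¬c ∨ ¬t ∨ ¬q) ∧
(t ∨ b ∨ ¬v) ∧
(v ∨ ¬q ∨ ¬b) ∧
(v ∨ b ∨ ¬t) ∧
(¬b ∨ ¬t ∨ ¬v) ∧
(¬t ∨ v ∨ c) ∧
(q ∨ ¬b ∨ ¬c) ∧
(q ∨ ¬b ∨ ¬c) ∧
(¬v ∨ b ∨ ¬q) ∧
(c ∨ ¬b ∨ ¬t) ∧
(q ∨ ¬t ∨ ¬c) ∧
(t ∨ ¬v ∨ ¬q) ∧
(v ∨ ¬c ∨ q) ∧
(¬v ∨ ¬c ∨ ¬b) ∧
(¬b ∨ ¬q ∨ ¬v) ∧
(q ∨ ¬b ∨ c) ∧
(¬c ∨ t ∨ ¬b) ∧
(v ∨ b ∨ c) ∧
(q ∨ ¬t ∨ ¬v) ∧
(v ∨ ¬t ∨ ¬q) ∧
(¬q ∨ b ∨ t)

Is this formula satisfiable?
No

No, the formula is not satisfiable.

No assignment of truth values to the variables can make all 30 clauses true simultaneously.

The formula is UNSAT (unsatisfiable).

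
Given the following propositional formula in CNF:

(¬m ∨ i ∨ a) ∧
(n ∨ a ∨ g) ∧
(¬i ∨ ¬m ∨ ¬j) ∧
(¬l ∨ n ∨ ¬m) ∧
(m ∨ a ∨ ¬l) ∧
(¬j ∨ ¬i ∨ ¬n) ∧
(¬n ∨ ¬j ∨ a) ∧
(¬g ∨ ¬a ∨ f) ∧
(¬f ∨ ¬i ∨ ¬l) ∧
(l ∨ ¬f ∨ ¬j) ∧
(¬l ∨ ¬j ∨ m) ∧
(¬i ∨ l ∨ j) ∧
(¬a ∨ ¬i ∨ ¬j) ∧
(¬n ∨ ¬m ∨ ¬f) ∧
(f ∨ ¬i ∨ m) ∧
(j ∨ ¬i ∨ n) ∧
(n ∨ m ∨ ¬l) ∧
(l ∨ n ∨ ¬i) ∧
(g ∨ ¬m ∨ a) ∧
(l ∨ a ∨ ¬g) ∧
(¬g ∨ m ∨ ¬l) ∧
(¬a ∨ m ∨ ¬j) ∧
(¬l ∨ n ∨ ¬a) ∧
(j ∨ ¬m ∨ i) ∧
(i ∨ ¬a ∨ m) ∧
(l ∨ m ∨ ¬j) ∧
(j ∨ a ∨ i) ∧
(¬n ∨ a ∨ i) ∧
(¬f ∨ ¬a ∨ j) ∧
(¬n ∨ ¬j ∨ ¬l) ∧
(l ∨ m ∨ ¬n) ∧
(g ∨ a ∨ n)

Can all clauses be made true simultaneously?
Yes

Yes, the formula is satisfiable.

One satisfying assignment is: n=True, f=False, m=True, a=True, i=True, j=False, g=False, l=True

Verification: With this assignment, all 32 clauses evaluate to true.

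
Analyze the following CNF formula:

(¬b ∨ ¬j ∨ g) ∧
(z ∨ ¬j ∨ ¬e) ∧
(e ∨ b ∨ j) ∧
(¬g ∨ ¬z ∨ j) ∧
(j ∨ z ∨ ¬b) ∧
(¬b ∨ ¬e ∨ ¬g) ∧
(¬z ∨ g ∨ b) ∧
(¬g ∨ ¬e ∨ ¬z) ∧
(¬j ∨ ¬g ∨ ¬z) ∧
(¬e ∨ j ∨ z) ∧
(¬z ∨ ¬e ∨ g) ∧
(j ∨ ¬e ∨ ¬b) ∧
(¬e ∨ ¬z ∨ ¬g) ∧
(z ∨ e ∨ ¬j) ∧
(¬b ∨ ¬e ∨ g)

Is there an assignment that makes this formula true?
Yes

Yes, the formula is satisfiable.

One satisfying assignment is: j=False, g=False, z=True, e=False, b=True

Verification: With this assignment, all 15 clauses evaluate to true.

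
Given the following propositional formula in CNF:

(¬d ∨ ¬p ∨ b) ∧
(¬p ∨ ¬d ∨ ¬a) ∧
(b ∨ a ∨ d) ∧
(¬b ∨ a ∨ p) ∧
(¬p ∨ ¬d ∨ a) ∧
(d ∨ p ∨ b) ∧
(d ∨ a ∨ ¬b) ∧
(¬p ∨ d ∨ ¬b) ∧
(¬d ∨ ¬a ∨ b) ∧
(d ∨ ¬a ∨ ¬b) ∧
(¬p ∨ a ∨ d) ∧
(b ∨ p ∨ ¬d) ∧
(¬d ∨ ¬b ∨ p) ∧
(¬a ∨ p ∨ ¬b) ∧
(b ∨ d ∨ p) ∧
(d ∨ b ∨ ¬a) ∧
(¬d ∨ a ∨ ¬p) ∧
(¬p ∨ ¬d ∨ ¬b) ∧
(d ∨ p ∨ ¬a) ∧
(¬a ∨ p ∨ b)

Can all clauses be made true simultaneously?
No

No, the formula is not satisfiable.

No assignment of truth values to the variables can make all 20 clauses true simultaneously.

The formula is UNSAT (unsatisfiable).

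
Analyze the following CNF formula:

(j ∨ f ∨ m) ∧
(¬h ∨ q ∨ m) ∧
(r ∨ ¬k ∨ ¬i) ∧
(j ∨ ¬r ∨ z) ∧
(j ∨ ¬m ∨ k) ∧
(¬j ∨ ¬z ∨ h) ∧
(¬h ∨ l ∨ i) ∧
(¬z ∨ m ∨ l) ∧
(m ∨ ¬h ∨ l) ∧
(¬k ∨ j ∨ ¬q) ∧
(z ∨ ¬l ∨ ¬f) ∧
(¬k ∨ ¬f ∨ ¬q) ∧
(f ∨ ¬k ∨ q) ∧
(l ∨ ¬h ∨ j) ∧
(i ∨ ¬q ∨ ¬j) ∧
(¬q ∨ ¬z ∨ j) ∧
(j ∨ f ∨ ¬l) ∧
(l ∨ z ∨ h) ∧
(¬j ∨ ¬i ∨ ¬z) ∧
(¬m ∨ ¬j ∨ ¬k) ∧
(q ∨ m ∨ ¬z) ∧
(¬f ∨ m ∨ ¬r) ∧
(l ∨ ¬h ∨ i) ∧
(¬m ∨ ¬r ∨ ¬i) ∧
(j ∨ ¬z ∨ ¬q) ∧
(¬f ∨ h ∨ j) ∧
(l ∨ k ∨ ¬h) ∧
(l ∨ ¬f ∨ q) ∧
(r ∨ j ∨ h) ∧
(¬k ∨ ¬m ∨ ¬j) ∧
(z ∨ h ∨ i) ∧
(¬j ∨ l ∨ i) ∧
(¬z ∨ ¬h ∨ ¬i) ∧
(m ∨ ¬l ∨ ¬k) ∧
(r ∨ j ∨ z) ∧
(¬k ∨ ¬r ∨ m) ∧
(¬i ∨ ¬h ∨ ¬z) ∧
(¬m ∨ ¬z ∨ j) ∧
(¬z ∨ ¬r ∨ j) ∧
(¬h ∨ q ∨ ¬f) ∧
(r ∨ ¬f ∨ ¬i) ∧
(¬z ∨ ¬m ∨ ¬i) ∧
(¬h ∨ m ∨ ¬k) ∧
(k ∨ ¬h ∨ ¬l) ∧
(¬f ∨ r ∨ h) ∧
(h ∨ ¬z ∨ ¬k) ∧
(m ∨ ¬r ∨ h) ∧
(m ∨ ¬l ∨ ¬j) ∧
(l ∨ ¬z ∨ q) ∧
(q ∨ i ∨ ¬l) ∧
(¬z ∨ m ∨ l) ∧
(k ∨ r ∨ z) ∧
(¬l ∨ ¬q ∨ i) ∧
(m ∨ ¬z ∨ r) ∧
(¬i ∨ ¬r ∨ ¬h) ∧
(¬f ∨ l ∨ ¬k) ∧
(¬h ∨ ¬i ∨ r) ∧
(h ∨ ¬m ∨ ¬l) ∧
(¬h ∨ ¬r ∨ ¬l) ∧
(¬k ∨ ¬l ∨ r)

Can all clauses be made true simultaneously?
No

No, the formula is not satisfiable.

No assignment of truth values to the variables can make all 60 clauses true simultaneously.

The formula is UNSAT (unsatisfiable).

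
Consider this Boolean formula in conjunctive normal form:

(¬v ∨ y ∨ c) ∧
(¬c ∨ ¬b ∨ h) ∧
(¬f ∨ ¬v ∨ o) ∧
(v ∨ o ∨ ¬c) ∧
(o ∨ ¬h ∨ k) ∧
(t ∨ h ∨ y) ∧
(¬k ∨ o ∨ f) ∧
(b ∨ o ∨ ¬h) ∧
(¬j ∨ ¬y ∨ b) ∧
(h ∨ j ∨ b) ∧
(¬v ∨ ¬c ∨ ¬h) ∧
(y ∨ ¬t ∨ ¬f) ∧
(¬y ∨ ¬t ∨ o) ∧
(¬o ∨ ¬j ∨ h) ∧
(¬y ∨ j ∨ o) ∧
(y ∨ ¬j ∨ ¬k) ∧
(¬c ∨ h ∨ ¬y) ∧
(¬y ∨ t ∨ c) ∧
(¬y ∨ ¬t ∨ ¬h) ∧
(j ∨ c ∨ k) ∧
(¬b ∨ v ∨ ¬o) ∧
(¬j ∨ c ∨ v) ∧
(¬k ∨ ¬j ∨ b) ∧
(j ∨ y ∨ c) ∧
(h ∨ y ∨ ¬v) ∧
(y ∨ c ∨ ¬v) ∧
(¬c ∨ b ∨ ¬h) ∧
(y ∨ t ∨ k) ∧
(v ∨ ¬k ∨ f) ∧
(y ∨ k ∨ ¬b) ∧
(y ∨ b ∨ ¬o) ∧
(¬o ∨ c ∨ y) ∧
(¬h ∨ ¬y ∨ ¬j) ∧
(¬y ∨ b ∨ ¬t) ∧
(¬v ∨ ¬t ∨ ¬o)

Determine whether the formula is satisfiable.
No

No, the formula is not satisfiable.

No assignment of truth values to the variables can make all 35 clauses true simultaneously.

The formula is UNSAT (unsatisfiable).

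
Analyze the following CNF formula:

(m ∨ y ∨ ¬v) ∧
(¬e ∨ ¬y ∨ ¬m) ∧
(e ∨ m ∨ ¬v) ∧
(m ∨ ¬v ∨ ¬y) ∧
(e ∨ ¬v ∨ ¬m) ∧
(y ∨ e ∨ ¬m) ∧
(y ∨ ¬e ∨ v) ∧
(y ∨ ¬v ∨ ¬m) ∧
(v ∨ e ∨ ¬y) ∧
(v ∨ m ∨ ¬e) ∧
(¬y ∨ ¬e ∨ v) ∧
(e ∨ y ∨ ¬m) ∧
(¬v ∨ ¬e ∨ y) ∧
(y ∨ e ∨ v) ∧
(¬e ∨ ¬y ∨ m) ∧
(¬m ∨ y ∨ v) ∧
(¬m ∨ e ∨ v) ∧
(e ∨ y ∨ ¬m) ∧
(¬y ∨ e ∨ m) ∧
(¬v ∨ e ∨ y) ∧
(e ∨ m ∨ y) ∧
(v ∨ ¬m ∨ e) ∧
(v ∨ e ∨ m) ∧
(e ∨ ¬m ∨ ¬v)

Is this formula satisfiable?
No

No, the formula is not satisfiable.

No assignment of truth values to the variables can make all 24 clauses true simultaneously.

The formula is UNSAT (unsatisfiable).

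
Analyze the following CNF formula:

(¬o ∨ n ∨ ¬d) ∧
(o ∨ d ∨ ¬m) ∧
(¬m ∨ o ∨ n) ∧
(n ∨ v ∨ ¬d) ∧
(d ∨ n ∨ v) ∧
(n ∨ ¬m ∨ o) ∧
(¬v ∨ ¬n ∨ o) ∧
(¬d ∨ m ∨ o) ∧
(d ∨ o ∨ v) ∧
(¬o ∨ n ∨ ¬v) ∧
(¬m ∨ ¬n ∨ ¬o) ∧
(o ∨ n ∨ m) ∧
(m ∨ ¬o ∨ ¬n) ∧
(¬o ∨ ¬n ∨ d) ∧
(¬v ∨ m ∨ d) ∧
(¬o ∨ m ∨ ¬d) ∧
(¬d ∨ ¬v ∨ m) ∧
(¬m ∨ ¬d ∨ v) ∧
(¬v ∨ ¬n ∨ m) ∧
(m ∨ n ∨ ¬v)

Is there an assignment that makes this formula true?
No

No, the formula is not satisfiable.

No assignment of truth values to the variables can make all 20 clauses true simultaneously.

The formula is UNSAT (unsatisfiable).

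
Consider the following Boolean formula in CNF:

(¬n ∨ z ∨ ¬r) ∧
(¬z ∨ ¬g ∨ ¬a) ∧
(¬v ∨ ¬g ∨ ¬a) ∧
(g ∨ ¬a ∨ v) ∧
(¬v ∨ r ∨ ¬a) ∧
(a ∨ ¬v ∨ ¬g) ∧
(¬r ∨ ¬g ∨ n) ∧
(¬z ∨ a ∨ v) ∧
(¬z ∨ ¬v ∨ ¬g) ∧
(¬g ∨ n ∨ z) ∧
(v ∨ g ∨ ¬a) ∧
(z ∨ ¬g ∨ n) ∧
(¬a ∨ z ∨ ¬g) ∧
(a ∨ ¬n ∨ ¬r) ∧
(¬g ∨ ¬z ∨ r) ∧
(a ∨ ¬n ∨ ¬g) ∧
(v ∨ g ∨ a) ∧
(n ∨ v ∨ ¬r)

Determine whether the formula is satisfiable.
Yes

Yes, the formula is satisfiable.

One satisfying assignment is: v=True, z=False, a=False, g=False, n=False, r=False

Verification: With this assignment, all 18 clauses evaluate to true.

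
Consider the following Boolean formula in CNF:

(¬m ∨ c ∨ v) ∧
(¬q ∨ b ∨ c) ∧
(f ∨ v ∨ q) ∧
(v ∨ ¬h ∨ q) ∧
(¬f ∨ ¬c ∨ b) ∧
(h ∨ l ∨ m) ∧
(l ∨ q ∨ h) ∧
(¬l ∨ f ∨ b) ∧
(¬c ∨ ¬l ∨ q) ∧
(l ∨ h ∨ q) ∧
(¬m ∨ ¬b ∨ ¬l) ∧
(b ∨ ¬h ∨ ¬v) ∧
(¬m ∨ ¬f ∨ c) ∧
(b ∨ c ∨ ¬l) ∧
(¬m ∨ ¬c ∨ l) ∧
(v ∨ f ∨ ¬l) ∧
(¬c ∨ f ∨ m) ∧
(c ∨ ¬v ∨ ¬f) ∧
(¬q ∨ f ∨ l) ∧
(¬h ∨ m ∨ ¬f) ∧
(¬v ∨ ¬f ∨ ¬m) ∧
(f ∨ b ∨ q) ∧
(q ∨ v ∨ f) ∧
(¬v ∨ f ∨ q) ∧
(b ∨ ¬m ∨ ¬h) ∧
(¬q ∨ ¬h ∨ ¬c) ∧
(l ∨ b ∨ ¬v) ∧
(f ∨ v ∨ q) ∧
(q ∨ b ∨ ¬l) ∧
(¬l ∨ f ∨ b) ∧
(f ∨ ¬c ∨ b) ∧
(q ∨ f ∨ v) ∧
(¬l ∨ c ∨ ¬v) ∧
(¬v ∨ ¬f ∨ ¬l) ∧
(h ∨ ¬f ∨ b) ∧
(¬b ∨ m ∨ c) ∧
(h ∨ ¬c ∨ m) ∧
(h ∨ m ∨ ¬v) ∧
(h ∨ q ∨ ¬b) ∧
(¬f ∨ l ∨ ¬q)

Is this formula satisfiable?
No

No, the formula is not satisfiable.

No assignment of truth values to the variables can make all 40 clauses true simultaneously.

The formula is UNSAT (unsatisfiable).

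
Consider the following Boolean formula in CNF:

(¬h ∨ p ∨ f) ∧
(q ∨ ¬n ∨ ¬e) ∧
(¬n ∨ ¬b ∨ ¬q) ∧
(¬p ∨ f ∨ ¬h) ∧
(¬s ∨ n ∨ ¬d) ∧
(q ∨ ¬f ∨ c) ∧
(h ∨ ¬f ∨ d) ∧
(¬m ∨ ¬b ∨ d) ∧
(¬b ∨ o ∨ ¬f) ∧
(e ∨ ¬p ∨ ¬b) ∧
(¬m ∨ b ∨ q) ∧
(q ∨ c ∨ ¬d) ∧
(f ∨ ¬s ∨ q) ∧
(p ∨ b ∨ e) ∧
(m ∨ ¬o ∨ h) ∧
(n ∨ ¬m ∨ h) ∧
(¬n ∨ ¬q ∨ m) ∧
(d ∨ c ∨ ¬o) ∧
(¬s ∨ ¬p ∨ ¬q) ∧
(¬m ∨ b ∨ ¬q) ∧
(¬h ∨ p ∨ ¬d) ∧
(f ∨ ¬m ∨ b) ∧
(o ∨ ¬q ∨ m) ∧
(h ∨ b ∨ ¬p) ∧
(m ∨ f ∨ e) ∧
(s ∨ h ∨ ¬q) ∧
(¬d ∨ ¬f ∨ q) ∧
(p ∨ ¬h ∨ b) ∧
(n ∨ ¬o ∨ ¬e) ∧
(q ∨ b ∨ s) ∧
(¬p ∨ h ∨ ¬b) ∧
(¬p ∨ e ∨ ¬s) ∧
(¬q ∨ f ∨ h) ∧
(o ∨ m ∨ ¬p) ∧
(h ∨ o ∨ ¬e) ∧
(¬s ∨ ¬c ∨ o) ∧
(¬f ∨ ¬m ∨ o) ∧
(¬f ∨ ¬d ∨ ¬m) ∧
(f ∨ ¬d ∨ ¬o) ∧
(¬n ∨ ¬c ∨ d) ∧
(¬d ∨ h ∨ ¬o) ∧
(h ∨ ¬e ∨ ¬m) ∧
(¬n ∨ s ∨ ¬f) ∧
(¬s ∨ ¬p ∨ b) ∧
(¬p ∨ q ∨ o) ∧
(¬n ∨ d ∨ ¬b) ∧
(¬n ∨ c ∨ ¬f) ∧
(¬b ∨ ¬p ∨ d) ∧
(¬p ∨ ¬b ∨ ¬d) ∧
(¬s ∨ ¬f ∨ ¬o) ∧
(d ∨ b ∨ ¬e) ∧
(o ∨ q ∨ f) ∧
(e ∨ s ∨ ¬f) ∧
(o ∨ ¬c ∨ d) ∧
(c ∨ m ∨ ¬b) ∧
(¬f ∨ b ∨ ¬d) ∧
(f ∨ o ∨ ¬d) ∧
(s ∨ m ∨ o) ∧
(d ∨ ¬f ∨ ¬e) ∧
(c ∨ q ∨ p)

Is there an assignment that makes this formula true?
No

No, the formula is not satisfiable.

No assignment of truth values to the variables can make all 60 clauses true simultaneously.

The formula is UNSAT (unsatisfiable).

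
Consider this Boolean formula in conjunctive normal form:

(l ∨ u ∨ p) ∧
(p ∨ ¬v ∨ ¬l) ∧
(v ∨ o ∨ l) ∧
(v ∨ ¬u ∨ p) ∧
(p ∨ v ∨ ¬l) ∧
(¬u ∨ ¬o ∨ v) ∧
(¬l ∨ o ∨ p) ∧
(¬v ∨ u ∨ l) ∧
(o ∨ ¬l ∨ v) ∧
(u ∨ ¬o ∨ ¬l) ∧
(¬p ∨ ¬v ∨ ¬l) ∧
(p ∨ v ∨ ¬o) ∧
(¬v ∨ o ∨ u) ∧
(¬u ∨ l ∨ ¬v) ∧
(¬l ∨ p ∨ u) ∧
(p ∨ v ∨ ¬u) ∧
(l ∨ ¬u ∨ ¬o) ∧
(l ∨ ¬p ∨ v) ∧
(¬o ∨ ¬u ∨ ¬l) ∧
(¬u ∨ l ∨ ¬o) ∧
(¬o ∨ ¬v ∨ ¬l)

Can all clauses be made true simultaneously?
No

No, the formula is not satisfiable.

No assignment of truth values to the variables can make all 21 clauses true simultaneously.

The formula is UNSAT (unsatisfiable).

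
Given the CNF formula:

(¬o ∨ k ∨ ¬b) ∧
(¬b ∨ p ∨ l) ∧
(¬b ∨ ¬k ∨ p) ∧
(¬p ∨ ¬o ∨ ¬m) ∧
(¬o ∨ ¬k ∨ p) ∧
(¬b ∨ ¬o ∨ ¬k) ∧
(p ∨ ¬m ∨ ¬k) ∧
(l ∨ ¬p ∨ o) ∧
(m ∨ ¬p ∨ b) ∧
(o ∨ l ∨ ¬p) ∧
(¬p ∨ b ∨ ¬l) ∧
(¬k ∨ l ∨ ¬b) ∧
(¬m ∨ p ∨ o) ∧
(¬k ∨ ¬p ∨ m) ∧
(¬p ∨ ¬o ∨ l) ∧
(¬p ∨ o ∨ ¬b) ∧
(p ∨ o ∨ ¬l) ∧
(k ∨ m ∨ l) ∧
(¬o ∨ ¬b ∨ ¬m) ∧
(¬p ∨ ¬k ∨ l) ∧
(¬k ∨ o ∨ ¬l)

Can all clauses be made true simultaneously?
Yes

Yes, the formula is satisfiable.

One satisfying assignment is: p=False, l=False, k=True, b=False, m=False, o=False

Verification: With this assignment, all 21 clauses evaluate to true.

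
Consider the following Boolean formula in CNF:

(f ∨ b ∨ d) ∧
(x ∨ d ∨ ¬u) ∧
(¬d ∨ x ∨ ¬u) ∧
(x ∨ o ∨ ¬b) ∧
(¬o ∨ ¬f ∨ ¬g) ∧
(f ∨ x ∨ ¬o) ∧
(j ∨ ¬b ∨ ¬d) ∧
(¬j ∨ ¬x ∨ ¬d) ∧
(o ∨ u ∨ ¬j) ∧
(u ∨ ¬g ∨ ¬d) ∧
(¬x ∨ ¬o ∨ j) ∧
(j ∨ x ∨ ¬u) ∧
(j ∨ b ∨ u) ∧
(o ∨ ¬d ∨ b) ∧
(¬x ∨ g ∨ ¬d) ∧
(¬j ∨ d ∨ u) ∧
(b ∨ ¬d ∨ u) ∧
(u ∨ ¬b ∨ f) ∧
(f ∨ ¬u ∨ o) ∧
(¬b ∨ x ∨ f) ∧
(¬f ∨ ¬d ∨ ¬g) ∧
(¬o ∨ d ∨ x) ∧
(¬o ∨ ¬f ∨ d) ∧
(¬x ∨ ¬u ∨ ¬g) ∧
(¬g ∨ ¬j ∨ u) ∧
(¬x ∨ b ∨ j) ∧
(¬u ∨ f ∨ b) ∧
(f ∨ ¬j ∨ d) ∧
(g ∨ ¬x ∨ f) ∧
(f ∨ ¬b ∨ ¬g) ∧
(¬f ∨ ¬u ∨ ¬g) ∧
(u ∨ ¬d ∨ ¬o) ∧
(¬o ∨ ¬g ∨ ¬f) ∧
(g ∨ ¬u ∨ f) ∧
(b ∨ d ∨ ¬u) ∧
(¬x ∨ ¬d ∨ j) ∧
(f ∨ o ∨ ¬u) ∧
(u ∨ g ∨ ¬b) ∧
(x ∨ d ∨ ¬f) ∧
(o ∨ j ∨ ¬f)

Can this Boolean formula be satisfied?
Yes

Yes, the formula is satisfiable.

One satisfying assignment is: g=False, o=False, u=True, j=True, x=True, b=True, f=True, d=False

Verification: With this assignment, all 40 clauses evaluate to true.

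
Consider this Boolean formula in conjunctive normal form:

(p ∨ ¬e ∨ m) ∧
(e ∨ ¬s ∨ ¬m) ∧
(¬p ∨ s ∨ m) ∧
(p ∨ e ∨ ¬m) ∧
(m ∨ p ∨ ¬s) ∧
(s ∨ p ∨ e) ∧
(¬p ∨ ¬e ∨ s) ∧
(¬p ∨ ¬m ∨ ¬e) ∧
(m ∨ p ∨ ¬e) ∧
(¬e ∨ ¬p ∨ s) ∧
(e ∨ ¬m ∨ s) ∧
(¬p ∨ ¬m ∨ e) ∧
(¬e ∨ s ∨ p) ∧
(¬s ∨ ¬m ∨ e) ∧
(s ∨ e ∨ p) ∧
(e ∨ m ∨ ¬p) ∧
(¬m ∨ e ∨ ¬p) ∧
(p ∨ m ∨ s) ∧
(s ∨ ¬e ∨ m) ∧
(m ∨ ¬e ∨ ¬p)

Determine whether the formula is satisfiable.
Yes

Yes, the formula is satisfiable.

One satisfying assignment is: s=True, m=True, p=False, e=True

Verification: With this assignment, all 20 clauses evaluate to true.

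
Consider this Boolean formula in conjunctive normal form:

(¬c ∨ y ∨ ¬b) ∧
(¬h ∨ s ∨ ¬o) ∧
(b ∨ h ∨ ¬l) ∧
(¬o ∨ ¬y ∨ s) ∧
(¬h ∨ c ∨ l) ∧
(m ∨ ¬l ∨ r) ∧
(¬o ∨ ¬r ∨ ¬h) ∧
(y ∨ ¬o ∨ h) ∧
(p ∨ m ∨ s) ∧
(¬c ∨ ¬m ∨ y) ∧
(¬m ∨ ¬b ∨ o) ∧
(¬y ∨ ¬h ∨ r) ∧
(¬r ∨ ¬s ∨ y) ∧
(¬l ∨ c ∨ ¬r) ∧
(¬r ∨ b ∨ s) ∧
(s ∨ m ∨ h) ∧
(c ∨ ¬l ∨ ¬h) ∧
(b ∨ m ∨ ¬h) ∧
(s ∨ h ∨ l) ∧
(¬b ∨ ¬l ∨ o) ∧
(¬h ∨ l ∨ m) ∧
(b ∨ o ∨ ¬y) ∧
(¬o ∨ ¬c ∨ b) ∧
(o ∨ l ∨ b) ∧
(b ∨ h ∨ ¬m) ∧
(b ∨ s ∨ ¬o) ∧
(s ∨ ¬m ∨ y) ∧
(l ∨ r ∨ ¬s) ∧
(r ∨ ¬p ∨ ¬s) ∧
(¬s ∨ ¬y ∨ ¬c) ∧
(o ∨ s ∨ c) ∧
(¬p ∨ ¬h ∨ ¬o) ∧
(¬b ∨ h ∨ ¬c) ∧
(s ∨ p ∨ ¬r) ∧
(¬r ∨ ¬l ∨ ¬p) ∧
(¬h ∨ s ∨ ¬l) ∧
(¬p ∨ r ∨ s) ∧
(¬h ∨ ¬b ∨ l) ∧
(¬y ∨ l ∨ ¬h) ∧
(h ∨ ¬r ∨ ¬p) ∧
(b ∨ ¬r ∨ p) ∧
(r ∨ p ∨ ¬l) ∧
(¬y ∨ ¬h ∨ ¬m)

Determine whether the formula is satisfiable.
Yes

Yes, the formula is satisfiable.

One satisfying assignment is: c=False, y=True, b=True, p=False, s=True, r=True, o=False, h=False, l=False, m=False

Verification: With this assignment, all 43 clauses evaluate to true.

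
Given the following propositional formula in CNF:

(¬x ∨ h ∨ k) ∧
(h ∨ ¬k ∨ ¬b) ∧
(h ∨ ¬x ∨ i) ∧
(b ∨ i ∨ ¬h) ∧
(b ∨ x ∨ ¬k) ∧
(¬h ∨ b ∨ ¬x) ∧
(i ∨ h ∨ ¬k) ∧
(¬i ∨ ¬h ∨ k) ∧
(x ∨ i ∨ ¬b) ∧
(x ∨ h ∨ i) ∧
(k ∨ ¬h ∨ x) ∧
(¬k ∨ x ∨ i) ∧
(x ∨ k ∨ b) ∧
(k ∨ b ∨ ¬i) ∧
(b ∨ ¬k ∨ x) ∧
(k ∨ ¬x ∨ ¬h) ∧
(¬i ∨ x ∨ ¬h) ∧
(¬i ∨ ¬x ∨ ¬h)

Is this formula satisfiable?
Yes

Yes, the formula is satisfiable.

One satisfying assignment is: i=True, b=True, x=False, h=False, k=False

Verification: With this assignment, all 18 clauses evaluate to true.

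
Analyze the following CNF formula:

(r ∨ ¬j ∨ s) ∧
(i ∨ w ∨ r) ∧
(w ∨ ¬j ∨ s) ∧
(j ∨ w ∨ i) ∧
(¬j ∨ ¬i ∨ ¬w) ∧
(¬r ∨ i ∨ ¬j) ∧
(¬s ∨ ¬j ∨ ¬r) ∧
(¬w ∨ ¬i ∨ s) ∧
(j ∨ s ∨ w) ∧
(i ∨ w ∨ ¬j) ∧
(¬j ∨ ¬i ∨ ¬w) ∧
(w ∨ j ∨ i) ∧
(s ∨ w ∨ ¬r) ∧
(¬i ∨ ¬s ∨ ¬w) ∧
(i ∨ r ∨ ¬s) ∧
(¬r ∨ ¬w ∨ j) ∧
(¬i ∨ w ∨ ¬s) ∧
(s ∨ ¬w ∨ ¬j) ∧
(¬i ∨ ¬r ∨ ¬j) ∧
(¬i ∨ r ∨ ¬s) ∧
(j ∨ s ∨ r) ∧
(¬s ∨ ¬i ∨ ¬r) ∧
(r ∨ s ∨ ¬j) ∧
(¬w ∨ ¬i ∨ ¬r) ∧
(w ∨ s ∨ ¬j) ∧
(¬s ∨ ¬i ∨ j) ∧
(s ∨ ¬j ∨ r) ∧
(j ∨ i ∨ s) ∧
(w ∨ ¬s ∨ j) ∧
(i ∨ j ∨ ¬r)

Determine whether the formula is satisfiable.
No

No, the formula is not satisfiable.

No assignment of truth values to the variables can make all 30 clauses true simultaneously.

The formula is UNSAT (unsatisfiable).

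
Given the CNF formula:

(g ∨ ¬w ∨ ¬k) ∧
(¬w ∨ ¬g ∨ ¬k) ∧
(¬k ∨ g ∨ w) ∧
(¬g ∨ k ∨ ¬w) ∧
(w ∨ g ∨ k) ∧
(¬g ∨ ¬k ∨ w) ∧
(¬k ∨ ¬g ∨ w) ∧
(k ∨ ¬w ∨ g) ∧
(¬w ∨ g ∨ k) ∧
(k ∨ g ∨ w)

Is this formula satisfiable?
Yes

Yes, the formula is satisfiable.

One satisfying assignment is: g=True, k=False, w=False

Verification: With this assignment, all 10 clauses evaluate to true.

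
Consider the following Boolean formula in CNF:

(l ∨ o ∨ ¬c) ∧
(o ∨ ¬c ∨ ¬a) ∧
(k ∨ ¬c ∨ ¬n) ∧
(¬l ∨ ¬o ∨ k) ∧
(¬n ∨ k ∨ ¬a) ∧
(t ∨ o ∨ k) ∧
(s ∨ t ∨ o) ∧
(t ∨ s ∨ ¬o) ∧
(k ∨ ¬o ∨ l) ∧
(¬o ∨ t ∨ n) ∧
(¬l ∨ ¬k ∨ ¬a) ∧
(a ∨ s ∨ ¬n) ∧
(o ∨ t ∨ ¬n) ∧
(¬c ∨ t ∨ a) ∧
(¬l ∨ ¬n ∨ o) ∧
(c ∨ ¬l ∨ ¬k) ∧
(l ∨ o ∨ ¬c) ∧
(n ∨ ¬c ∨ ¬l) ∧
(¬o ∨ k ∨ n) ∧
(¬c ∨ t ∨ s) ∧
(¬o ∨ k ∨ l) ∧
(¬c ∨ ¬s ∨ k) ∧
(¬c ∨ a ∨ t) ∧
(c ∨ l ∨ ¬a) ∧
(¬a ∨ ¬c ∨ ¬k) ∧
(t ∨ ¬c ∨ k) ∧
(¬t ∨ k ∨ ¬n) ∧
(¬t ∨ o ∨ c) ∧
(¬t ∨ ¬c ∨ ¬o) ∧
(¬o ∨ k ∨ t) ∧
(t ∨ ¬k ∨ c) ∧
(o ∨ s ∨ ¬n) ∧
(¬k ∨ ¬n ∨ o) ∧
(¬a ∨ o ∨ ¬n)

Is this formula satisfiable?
Yes

Yes, the formula is satisfiable.

One satisfying assignment is: t=True, l=False, a=False, o=True, s=False, k=True, n=False, c=False

Verification: With this assignment, all 34 clauses evaluate to true.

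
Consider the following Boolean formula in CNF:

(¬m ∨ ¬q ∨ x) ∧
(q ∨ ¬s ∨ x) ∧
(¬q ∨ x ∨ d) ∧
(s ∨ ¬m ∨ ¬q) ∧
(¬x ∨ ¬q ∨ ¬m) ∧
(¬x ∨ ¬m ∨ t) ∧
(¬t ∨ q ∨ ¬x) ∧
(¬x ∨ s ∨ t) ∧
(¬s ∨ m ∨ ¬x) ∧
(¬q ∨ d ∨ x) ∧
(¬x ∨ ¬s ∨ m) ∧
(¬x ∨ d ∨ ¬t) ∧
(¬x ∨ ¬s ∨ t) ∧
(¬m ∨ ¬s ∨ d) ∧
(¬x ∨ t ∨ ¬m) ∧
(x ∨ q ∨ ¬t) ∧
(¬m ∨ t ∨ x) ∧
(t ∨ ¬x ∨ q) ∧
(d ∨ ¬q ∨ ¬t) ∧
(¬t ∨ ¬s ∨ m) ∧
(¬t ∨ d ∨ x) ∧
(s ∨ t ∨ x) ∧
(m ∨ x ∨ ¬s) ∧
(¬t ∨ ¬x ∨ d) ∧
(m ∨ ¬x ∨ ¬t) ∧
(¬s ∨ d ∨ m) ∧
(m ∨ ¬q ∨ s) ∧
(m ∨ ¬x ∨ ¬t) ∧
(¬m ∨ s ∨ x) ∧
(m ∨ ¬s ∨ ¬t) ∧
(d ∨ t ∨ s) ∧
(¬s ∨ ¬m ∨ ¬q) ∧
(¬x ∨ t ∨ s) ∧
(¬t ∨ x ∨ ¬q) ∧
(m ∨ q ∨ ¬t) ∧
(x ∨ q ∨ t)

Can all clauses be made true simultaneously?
No

No, the formula is not satisfiable.

No assignment of truth values to the variables can make all 36 clauses true simultaneously.

The formula is UNSAT (unsatisfiable).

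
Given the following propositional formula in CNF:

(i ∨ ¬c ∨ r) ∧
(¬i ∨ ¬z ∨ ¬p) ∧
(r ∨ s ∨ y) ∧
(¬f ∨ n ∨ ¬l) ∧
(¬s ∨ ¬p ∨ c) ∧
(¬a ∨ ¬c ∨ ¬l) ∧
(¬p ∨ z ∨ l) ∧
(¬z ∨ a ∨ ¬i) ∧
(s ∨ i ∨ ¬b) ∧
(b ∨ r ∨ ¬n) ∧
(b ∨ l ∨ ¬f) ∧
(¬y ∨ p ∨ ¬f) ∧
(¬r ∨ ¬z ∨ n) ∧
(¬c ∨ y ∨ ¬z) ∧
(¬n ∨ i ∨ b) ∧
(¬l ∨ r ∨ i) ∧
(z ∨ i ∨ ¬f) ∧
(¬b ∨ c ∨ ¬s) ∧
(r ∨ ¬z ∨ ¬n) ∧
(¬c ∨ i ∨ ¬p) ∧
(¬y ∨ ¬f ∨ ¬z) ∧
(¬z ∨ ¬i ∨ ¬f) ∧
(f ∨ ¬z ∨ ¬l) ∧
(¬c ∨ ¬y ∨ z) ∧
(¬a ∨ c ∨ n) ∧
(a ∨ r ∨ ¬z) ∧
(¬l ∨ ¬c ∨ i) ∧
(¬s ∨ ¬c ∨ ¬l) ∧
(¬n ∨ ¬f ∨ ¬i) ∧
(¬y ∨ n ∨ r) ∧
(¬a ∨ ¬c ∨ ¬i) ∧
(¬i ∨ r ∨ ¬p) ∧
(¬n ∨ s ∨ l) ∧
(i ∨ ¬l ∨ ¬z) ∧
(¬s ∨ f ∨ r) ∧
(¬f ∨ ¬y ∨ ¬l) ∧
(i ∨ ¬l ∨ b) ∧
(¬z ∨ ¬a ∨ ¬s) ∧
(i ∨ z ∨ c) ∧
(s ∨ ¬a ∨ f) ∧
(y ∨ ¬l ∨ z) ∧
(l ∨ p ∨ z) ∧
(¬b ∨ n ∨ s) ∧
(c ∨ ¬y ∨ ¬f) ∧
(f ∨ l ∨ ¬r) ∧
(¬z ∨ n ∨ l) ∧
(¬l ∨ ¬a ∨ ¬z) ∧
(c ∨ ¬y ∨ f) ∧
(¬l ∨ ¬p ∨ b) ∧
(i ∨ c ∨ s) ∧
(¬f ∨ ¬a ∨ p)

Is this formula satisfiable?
No

No, the formula is not satisfiable.

No assignment of truth values to the variables can make all 51 clauses true simultaneously.

The formula is UNSAT (unsatisfiable).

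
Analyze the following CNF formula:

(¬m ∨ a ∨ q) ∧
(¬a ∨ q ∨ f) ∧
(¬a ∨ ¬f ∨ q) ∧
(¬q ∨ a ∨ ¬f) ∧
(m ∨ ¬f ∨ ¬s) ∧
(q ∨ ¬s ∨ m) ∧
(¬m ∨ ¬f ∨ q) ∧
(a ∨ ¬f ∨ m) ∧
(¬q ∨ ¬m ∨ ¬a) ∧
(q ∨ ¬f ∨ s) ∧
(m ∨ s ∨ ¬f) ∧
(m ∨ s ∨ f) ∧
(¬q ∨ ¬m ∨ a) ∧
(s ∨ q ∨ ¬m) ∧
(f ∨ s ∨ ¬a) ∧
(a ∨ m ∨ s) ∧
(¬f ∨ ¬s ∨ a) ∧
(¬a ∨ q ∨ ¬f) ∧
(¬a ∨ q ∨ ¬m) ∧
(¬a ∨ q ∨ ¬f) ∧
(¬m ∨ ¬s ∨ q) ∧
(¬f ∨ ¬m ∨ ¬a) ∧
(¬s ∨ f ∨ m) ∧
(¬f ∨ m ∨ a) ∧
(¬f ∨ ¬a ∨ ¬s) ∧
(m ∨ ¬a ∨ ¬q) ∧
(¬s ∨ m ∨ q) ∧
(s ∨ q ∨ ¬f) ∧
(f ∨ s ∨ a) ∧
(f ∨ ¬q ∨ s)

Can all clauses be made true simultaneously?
No

No, the formula is not satisfiable.

No assignment of truth values to the variables can make all 30 clauses true simultaneously.

The formula is UNSAT (unsatisfiable).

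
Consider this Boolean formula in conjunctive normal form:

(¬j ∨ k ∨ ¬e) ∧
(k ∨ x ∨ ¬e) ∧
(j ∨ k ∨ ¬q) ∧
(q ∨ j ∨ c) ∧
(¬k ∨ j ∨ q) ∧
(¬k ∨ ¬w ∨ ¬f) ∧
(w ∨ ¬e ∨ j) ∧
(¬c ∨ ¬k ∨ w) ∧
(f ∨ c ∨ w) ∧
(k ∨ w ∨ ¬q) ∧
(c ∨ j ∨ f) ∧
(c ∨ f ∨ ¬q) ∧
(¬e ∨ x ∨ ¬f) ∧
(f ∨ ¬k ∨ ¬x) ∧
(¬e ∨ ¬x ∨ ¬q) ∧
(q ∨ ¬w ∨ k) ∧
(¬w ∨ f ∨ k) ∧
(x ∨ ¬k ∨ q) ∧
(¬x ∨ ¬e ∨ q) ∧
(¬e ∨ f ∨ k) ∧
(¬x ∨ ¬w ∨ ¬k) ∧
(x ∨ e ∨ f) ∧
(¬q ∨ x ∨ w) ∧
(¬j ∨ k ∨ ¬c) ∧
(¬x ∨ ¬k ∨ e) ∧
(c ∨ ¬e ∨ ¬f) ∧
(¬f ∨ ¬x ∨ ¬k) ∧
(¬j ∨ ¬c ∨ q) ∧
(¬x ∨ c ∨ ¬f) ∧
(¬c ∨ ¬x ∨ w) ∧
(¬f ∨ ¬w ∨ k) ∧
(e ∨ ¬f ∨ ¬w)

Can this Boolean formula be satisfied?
Yes

Yes, the formula is satisfiable.

One satisfying assignment is: w=False, e=False, x=False, j=True, q=False, f=True, k=False, c=False

Verification: With this assignment, all 32 clauses evaluate to true.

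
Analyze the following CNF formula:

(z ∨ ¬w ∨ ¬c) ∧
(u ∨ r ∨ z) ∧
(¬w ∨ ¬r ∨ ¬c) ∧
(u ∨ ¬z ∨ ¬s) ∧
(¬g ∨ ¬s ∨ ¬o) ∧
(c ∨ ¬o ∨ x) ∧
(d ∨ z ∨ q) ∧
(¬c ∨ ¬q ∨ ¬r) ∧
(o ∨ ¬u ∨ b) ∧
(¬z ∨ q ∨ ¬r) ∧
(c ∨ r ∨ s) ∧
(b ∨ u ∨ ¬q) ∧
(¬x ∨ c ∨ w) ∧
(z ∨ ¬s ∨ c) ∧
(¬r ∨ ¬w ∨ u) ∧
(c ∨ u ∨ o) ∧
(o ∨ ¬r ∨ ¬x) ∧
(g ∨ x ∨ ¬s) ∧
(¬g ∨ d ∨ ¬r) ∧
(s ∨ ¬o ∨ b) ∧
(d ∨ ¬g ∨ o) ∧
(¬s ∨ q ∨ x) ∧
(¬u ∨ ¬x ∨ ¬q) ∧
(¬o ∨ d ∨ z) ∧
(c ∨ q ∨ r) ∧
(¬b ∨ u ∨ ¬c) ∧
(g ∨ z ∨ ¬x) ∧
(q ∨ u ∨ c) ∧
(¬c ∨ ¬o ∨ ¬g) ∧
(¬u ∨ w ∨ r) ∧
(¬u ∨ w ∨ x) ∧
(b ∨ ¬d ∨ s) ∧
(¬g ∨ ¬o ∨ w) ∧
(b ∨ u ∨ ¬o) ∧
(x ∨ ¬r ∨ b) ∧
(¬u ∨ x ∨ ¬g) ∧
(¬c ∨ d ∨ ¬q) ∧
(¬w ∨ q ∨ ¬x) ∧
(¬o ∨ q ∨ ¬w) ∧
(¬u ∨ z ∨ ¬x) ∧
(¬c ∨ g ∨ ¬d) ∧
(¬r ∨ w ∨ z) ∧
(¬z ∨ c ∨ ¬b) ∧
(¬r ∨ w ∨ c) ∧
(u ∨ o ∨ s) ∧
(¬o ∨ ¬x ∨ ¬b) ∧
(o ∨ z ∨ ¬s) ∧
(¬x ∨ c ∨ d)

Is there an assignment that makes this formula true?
Yes

Yes, the formula is satisfiable.

One satisfying assignment is: o=False, w=True, c=False, x=False, z=False, r=True, q=False, u=True, b=True, s=False, g=False, d=True

Verification: With this assignment, all 48 clauses evaluate to true.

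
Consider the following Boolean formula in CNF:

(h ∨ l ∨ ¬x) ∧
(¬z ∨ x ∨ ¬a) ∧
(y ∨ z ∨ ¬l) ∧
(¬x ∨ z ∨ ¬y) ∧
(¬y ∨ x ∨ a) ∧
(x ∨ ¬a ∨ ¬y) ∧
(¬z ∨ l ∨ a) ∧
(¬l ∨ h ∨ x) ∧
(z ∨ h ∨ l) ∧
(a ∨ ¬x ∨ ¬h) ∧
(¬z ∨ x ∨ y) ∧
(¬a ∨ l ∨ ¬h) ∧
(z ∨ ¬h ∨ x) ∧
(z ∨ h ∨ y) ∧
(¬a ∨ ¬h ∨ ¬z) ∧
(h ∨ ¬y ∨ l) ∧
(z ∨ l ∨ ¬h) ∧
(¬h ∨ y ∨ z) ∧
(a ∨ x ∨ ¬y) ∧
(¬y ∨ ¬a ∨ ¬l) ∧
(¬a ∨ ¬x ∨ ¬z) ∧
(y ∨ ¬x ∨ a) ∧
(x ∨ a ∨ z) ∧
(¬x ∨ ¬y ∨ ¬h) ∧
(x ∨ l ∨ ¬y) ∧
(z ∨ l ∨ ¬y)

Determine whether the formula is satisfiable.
Yes

Yes, the formula is satisfiable.

One satisfying assignment is: z=True, x=True, a=False, l=True, y=True, h=False

Verification: With this assignment, all 26 clauses evaluate to true.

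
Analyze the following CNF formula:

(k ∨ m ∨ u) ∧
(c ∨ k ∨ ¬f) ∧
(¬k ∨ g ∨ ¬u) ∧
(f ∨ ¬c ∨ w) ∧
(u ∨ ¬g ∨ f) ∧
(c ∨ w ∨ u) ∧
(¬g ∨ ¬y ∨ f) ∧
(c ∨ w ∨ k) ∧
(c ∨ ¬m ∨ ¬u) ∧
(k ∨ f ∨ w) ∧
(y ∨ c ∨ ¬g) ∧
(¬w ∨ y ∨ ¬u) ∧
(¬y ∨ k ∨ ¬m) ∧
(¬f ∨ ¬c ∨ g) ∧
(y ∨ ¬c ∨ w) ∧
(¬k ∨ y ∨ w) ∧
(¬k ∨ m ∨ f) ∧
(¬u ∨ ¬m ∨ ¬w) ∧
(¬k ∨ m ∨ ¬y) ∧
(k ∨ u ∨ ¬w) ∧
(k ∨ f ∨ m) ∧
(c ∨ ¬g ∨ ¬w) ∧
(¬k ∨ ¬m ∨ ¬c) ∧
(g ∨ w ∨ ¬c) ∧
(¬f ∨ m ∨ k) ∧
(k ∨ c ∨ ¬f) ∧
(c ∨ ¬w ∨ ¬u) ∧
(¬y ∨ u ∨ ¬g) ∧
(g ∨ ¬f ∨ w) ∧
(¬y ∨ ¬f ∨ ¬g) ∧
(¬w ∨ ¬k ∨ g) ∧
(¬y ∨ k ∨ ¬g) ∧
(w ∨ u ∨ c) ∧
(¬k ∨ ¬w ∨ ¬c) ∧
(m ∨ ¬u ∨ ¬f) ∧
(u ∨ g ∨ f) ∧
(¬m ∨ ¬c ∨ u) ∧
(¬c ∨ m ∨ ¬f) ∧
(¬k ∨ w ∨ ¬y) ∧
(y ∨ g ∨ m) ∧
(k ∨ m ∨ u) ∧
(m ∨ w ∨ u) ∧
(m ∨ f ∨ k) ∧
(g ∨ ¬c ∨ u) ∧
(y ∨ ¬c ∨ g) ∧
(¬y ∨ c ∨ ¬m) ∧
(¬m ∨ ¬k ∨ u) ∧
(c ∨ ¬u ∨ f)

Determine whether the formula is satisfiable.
No

No, the formula is not satisfiable.

No assignment of truth values to the variables can make all 48 clauses true simultaneously.

The formula is UNSAT (unsatisfiable).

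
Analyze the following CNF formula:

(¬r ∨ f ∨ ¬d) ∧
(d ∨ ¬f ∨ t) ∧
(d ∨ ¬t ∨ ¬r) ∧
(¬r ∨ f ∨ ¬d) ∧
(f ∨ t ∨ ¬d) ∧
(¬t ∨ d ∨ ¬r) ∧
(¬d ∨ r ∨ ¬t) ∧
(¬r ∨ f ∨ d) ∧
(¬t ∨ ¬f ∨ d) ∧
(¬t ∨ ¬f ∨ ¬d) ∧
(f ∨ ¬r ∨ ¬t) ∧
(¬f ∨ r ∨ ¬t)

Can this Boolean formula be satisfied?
Yes

Yes, the formula is satisfiable.

One satisfying assignment is: t=False, d=False, r=False, f=False

Verification: With this assignment, all 12 clauses evaluate to true.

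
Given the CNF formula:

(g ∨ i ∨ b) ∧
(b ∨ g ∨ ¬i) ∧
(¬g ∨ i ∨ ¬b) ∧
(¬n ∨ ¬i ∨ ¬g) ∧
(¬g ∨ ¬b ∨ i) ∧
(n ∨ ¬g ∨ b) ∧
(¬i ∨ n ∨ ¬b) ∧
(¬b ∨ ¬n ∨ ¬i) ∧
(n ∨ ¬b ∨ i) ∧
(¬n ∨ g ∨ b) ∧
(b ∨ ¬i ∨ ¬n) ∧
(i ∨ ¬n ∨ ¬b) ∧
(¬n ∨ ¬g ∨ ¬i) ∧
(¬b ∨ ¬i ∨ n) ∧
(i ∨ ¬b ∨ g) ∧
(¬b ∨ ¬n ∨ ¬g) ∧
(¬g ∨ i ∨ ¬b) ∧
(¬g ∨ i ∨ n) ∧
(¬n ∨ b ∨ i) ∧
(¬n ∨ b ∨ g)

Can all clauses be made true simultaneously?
No

No, the formula is not satisfiable.

No assignment of truth values to the variables can make all 20 clauses true simultaneously.

The formula is UNSAT (unsatisfiable).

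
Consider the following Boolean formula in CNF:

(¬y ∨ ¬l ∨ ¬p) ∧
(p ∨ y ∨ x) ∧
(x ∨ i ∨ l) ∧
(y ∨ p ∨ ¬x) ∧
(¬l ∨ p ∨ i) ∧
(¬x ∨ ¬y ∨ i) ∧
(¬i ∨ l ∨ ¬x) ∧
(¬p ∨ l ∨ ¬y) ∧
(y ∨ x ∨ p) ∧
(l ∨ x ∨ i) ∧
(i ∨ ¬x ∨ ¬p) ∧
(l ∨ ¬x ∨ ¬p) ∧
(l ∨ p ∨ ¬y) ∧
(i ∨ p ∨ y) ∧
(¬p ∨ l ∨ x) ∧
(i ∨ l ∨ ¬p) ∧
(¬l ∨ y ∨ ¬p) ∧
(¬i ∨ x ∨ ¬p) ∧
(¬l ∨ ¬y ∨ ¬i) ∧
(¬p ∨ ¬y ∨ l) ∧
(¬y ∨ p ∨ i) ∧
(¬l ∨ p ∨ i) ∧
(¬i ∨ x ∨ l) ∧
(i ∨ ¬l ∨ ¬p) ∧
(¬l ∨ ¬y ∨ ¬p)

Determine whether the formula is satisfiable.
No

No, the formula is not satisfiable.

No assignment of truth values to the variables can make all 25 clauses true simultaneously.

The formula is UNSAT (unsatisfiable).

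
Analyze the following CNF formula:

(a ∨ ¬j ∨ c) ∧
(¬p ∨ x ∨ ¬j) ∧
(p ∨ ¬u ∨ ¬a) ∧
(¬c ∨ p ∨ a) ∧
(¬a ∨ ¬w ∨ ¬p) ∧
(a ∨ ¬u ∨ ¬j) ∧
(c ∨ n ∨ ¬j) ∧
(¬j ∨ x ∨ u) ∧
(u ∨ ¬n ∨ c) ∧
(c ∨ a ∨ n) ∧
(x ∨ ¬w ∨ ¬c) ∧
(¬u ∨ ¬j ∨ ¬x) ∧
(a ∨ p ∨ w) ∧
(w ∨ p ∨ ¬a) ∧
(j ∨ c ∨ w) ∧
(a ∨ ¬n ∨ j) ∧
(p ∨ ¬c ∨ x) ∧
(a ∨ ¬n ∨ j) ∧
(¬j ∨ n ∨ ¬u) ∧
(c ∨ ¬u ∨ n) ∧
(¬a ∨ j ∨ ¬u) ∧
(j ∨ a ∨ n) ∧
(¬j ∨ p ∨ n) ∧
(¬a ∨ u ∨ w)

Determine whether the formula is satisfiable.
Yes

Yes, the formula is satisfiable.

One satisfying assignment is: p=True, c=True, w=False, j=True, u=False, a=False, n=False, x=True

Verification: With this assignment, all 24 clauses evaluate to true.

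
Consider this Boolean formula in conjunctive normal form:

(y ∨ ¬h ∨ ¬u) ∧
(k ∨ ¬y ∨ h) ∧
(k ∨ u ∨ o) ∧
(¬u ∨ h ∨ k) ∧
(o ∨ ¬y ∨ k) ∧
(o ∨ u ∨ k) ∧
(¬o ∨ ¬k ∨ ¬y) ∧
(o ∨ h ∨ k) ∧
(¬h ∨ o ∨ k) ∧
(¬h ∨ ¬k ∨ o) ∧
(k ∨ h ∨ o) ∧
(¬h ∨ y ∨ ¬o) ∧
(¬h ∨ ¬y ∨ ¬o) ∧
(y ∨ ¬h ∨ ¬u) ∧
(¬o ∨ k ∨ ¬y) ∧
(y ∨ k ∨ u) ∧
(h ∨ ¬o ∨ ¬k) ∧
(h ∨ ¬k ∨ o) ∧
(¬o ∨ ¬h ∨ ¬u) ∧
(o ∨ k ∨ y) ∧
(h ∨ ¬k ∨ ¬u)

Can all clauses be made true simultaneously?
No

No, the formula is not satisfiable.

No assignment of truth values to the variables can make all 21 clauses true simultaneously.

The formula is UNSAT (unsatisfiable).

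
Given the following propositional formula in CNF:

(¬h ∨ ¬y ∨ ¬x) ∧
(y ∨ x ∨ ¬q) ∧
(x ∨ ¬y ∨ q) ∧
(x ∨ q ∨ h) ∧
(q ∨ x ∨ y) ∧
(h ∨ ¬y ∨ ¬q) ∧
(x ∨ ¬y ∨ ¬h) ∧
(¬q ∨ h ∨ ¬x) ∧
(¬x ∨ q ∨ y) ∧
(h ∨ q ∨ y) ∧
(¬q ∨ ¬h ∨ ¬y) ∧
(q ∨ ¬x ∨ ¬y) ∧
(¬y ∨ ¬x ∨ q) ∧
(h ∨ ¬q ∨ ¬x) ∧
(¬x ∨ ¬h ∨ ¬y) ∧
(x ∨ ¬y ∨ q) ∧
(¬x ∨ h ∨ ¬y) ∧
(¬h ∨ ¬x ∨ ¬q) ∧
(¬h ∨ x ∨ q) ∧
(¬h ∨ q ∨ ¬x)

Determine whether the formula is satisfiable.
No

No, the formula is not satisfiable.

No assignment of truth values to the variables can make all 20 clauses true simultaneously.

The formula is UNSAT (unsatisfiable).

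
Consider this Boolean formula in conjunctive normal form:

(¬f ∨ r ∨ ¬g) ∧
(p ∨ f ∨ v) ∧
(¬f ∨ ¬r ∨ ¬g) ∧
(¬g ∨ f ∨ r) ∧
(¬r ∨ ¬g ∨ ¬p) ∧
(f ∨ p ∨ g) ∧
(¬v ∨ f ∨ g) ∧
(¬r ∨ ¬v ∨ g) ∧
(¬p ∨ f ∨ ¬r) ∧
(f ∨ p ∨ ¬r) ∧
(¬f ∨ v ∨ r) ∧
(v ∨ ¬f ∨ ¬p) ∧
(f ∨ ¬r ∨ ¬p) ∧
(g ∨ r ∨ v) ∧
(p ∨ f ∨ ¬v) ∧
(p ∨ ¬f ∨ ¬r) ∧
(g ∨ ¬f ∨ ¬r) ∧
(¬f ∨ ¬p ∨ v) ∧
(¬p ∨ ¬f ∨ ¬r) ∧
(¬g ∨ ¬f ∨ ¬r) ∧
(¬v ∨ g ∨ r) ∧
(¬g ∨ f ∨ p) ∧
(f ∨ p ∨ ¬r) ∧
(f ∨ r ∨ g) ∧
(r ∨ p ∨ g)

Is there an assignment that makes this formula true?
No

No, the formula is not satisfiable.

No assignment of truth values to the variables can make all 25 clauses true simultaneously.

The formula is UNSAT (unsatisfiable).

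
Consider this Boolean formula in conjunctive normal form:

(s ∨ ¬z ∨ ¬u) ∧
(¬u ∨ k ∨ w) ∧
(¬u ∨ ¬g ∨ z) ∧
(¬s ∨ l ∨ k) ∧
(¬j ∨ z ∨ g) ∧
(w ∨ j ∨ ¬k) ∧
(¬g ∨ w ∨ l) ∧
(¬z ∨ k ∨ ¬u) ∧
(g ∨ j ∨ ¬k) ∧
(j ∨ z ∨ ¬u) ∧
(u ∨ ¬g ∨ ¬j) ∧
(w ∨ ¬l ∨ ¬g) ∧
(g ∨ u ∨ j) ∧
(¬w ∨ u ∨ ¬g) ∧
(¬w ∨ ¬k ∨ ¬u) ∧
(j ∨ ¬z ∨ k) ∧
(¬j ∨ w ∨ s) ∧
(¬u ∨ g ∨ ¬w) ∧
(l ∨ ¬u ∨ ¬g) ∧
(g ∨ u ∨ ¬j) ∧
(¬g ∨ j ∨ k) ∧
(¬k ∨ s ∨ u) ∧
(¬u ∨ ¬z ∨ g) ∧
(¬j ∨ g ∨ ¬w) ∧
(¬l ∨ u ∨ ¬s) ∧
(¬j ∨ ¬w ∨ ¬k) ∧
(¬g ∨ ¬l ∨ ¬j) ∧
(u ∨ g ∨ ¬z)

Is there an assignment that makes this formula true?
No

No, the formula is not satisfiable.

No assignment of truth values to the variables can make all 28 clauses true simultaneously.

The formula is UNSAT (unsatisfiable).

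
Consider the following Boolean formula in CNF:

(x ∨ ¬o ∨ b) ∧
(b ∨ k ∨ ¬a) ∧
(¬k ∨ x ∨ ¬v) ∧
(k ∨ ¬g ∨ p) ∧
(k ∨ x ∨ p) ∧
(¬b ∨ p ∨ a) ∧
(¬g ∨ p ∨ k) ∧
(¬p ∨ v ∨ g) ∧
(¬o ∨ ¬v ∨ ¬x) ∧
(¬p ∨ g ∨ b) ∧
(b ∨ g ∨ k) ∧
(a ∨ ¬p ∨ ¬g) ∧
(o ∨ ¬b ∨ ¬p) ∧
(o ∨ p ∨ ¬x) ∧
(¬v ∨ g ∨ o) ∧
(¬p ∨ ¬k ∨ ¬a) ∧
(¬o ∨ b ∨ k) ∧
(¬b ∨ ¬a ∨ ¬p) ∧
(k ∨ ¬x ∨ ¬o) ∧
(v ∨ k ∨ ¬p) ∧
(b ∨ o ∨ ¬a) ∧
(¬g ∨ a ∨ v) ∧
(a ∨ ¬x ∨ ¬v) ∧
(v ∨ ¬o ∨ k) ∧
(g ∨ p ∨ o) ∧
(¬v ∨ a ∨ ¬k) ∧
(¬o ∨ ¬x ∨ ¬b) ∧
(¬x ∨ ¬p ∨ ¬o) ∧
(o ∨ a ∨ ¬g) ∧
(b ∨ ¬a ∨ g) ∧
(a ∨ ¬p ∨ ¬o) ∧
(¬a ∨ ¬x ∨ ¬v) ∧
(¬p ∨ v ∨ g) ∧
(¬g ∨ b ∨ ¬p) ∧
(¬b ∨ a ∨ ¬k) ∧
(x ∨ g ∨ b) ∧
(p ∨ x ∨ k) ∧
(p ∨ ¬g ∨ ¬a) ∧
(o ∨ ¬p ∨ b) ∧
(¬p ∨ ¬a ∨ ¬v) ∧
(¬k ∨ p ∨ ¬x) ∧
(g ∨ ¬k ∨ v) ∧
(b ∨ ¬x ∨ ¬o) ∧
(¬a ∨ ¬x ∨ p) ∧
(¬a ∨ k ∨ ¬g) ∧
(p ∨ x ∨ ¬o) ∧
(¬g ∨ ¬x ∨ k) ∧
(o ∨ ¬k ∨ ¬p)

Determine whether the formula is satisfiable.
No

No, the formula is not satisfiable.

No assignment of truth values to the variables can make all 48 clauses true simultaneously.

The formula is UNSAT (unsatisfiable).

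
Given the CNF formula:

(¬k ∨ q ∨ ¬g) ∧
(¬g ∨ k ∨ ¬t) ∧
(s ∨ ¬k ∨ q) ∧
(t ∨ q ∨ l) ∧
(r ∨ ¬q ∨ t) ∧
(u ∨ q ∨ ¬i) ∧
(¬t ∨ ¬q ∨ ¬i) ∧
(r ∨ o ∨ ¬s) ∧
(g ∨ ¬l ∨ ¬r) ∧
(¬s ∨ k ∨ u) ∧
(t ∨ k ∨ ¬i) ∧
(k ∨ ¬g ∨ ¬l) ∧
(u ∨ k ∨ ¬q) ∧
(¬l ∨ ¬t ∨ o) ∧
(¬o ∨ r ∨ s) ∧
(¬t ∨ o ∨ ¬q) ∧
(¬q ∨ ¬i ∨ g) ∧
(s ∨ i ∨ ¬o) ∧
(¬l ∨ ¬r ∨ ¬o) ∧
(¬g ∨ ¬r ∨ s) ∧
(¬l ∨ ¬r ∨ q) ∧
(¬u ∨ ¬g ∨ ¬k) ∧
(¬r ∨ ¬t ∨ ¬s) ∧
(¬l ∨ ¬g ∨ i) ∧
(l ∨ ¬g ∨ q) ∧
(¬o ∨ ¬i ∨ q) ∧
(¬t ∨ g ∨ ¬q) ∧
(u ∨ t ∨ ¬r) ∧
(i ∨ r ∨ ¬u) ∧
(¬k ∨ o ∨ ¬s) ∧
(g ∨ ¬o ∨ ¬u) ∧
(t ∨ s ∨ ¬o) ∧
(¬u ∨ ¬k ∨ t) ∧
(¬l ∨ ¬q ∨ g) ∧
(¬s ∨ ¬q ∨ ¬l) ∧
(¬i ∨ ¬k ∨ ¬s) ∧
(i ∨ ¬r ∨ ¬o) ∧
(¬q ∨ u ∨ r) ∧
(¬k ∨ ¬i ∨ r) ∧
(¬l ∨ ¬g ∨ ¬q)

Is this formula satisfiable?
Yes

Yes, the formula is satisfiable.

One satisfying assignment is: r=False, t=True, i=False, o=False, g=False, l=False, u=False, k=False, s=False, q=False

Verification: With this assignment, all 40 clauses evaluate to true.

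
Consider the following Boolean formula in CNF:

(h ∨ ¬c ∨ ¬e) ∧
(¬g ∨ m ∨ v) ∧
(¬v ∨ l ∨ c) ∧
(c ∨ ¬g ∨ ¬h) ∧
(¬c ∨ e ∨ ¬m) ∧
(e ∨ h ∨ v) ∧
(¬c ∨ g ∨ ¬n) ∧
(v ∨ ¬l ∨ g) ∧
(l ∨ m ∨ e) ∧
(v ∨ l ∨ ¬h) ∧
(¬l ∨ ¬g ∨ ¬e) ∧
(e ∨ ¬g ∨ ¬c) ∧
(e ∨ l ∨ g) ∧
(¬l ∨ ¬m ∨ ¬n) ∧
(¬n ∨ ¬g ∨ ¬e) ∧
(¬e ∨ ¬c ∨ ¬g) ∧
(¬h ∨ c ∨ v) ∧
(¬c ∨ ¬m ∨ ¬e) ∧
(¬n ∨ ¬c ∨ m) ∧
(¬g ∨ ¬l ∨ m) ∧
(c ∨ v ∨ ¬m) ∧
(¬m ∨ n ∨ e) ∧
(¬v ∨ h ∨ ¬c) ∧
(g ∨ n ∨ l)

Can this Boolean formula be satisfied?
Yes

Yes, the formula is satisfiable.

One satisfying assignment is: g=False, e=False, c=False, m=False, l=True, v=True, h=False, n=False

Verification: With this assignment, all 24 clauses evaluate to true.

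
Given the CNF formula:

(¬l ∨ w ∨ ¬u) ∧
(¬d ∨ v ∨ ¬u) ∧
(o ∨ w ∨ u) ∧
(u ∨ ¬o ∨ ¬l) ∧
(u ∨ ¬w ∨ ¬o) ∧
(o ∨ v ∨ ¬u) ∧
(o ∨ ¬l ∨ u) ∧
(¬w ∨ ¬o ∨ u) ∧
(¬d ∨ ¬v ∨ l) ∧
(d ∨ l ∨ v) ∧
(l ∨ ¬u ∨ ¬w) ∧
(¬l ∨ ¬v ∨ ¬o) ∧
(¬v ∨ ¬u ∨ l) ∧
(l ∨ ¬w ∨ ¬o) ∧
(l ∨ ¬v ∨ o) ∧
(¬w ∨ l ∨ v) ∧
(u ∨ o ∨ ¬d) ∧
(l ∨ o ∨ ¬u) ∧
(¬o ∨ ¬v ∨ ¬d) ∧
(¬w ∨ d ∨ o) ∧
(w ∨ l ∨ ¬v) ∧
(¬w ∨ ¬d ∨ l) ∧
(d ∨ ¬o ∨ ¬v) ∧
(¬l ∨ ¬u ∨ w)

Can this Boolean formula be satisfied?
Yes

Yes, the formula is satisfiable.

One satisfying assignment is: w=True, u=True, o=True, v=False, l=True, d=False

Verification: With this assignment, all 24 clauses evaluate to true.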